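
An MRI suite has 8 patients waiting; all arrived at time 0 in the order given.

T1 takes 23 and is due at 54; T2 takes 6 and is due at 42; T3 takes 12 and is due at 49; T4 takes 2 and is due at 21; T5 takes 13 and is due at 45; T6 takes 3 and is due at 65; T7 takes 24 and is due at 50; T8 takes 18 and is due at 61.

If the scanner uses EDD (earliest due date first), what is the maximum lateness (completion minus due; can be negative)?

37

EDD (increasing due date): T4 T2 T5 T3 T7 T1 T8 T6.
T4: 0→2, due 21, lateness -19
T2: 2→8, due 42, lateness -34
T5: 8→21, due 45, lateness -24
T3: 21→33, due 49, lateness -16
T7: 33→57, due 50, lateness 7
T1: 57→80, due 54, lateness 26
T8: 80→98, due 61, lateness 37
T6: 98→101, due 65, lateness 36
Maximum = 37.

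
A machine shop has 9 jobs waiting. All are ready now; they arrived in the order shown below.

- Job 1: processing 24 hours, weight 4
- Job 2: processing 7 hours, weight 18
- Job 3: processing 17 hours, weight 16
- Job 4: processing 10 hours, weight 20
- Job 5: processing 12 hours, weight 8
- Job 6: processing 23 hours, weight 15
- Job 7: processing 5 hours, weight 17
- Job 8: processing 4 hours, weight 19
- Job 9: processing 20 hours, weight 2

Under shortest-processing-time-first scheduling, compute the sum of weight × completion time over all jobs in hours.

4329

SPT (increasing processing time): Job 8 Job 7 Job 2 Job 4 Job 5 Job 3 Job 9 Job 6 Job 1.
Job 8: finishes 4, weight 19, w·C = 76
Job 7: finishes 9, weight 17, w·C = 153
Job 2: finishes 16, weight 18, w·C = 288
Job 4: finishes 26, weight 20, w·C = 520
Job 5: finishes 38, weight 8, w·C = 304
Job 3: finishes 55, weight 16, w·C = 880
Job 9: finishes 75, weight 2, w·C = 150
Job 6: finishes 98, weight 15, w·C = 1470
Job 1: finishes 122, weight 4, w·C = 488
Sum = 76+153+288+520+304+880+150+1470+488 = 4329.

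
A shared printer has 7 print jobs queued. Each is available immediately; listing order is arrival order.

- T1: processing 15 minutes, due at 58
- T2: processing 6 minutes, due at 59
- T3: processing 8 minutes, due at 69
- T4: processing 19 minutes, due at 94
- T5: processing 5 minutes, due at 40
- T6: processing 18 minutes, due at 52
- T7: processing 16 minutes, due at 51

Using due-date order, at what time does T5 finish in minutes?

5

EDD (increasing due date): T5 T7 T6 T1 T2 T3 T4.
T5: 0→5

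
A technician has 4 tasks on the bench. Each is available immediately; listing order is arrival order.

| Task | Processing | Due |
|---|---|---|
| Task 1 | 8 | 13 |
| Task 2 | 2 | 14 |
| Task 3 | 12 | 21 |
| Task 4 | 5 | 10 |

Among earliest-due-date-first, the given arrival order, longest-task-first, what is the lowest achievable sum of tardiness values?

EDD (increasing due date): Task 4 Task 1 Task 2 Task 3.
Task 4: 0→5, due 10, tardiness 0
Task 1: 5→13, due 13, tardiness 0
Task 2: 13→15, due 14, tardiness 1
Task 3: 15→27, due 21, tardiness 6
Sum = 0+0+1+6 = 7.
FIFO (arrival order): Task 1 Task 2 Task 3 Task 4.
Task 1: 0→8, due 13, tardiness 0
Task 2: 8→10, due 14, tardiness 0
Task 3: 10→22, due 21, tardiness 1
Task 4: 22→27, due 10, tardiness 17
Sum = 0+0+1+17 = 18.
LPT (decreasing processing time): Task 3 Task 1 Task 4 Task 2.
Task 3: 0→12, due 21, tardiness 0
Task 1: 12→20, due 13, tardiness 7
Task 4: 20→25, due 10, tardiness 15
Task 2: 25→27, due 14, tardiness 13
Sum = 0+7+15+13 = 35.
EDD 7, FIFO 18, LPT 35 → minimum 7.

7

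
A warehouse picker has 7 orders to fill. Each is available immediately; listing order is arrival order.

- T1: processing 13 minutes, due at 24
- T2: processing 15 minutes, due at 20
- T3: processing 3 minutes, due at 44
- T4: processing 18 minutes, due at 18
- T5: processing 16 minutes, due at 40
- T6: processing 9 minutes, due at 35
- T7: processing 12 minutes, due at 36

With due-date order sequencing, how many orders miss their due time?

6

EDD (increasing due date): T4 T2 T1 T6 T7 T5 T3.
T4: 0→18, due 18, tardiness 0
T2: 18→33, due 20, tardiness 13
T1: 33→46, due 24, tardiness 22
T6: 46→55, due 35, tardiness 20
T7: 55→67, due 36, tardiness 31
T5: 67→83, due 40, tardiness 43
T3: 83→86, due 44, tardiness 42
Late orders: 6.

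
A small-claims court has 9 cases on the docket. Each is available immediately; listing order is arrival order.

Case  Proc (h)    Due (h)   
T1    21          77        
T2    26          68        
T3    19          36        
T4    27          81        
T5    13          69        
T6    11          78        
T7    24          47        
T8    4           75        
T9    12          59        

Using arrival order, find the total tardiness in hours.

FIFO (arrival order): T1 T2 T3 T4 T5 T6 T7 T8 T9.
T1: 0→21, due 77, tardiness 0
T2: 21→47, due 68, tardiness 0
T3: 47→66, due 36, tardiness 30
T4: 66→93, due 81, tardiness 12
T5: 93→106, due 69, tardiness 37
T6: 106→117, due 78, tardiness 39
T7: 117→141, due 47, tardiness 94
T8: 141→145, due 75, tardiness 70
T9: 145→157, due 59, tardiness 98
Sum = 0+0+30+12+37+39+94+70+98 = 380.

380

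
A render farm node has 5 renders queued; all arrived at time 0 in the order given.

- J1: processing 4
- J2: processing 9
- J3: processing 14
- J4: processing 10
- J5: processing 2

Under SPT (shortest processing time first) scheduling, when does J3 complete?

SPT (increasing processing time): J5 J1 J2 J4 J3.
J5: 0→2
J1: 2→6
J2: 6→15
J4: 15→25
J3: 25→39

39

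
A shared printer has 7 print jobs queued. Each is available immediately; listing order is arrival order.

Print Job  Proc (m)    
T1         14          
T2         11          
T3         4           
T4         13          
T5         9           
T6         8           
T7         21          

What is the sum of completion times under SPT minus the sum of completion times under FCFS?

SPT (increasing processing time): T3 T6 T5 T2 T4 T1 T7.
T3: 0→4
T6: 4→12
T5: 12→21
T2: 21→32
T4: 32→45
T1: 45→59
T7: 59→80
Sum = 4+12+21+32+45+59+80 = 253.
FIFO (arrival order): T1 T2 T3 T4 T5 T6 T7.
T1: 0→14
T2: 14→25
T3: 25→29
T4: 29→42
T5: 42→51
T6: 51→59
T7: 59→80
Sum = 14+25+29+42+51+59+80 = 300.
Difference = 253 − 300 = -47.

-47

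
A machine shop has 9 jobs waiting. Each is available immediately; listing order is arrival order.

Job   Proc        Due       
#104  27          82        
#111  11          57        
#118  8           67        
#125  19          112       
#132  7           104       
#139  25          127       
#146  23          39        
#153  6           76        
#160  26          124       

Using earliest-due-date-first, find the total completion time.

684

EDD (increasing due date): #146 #111 #118 #153 #104 #132 #125 #160 #139.
#146: 0→23
#111: 23→34
#118: 34→42
#153: 42→48
#104: 48→75
#132: 75→82
#125: 82→101
#160: 101→127
#139: 127→152
Sum = 23+34+42+48+75+82+101+127+152 = 684.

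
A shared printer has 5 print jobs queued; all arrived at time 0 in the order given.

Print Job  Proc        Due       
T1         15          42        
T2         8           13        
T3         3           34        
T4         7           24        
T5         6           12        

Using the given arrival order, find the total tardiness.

FIFO (arrival order): T1 T2 T3 T4 T5.
T1: 0→15, due 42, tardiness 0
T2: 15→23, due 13, tardiness 10
T3: 23→26, due 34, tardiness 0
T4: 26→33, due 24, tardiness 9
T5: 33→39, due 12, tardiness 27
Sum = 0+10+0+9+27 = 46.

46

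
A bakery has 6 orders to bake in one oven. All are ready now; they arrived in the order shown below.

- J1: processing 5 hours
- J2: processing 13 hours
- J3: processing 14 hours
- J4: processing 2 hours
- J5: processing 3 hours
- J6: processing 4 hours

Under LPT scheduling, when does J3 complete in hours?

LPT (decreasing processing time): J3 J2 J1 J6 J5 J4.
J3: 0→14

14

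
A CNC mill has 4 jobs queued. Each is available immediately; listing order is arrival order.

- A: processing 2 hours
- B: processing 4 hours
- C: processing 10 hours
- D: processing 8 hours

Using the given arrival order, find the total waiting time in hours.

FIFO (arrival order): A B C D.
A: waits 0, runs 0→2
B: waits 2, runs 2→6
C: waits 6, runs 6→16
D: waits 16, runs 16→24
Sum = 0+2+6+16 = 24.

24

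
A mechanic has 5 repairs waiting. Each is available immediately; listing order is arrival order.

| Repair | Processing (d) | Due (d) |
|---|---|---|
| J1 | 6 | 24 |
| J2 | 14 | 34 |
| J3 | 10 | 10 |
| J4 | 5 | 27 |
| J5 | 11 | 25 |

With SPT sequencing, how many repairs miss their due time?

SPT (increasing processing time): J4 J1 J3 J5 J2.
J4: 0→5, due 27, tardiness 0
J1: 5→11, due 24, tardiness 0
J3: 11→21, due 10, tardiness 11
J5: 21→32, due 25, tardiness 7
J2: 32→46, due 34, tardiness 12
Late repairs: 3.

3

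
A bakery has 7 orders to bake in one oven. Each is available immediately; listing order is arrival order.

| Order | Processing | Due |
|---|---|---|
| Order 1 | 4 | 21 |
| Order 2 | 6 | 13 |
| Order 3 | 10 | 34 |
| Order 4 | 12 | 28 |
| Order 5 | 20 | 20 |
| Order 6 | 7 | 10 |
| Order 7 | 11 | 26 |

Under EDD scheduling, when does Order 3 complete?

EDD (increasing due date): Order 6 Order 2 Order 5 Order 1 Order 7 Order 4 Order 3.
Order 6: 0→7
Order 2: 7→13
Order 5: 13→33
Order 1: 33→37
Order 7: 37→48
Order 4: 48→60
Order 3: 60→70

70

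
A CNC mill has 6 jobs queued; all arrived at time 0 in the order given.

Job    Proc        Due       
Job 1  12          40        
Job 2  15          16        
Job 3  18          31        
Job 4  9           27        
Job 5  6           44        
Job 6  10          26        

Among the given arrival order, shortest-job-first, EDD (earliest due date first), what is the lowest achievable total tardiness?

FIFO (arrival order): Job 1 Job 2 Job 3 Job 4 Job 5 Job 6.
Job 1: 0→12, due 40, tardiness 0
Job 2: 12→27, due 16, tardiness 11
Job 3: 27→45, due 31, tardiness 14
Job 4: 45→54, due 27, tardiness 27
Job 5: 54→60, due 44, tardiness 16
Job 6: 60→70, due 26, tardiness 44
Sum = 0+11+14+27+16+44 = 112.
SPT (increasing processing time): Job 5 Job 4 Job 6 Job 1 Job 2 Job 3.
Job 5: 0→6, due 44, tardiness 0
Job 4: 6→15, due 27, tardiness 0
Job 6: 15→25, due 26, tardiness 0
Job 1: 25→37, due 40, tardiness 0
Job 2: 37→52, due 16, tardiness 36
Job 3: 52→70, due 31, tardiness 39
Sum = 0+0+0+0+36+39 = 75.
EDD (increasing due date): Job 2 Job 6 Job 4 Job 3 Job 1 Job 5.
Job 2: 0→15, due 16, tardiness 0
Job 6: 15→25, due 26, tardiness 0
Job 4: 25→34, due 27, tardiness 7
Job 3: 34→52, due 31, tardiness 21
Job 1: 52→64, due 40, tardiness 24
Job 5: 64→70, due 44, tardiness 26
Sum = 0+0+7+21+24+26 = 78.
FIFO 112, SPT 75, EDD 78 → minimum 75.

75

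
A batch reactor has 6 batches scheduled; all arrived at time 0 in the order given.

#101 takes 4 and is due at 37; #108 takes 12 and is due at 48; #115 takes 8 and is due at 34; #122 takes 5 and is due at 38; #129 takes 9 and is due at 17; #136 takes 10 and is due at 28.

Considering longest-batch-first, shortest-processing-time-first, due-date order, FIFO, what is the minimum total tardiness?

0

LPT (decreasing processing time): #108 #136 #129 #115 #122 #101.
#108: 0→12, due 48, tardiness 0
#136: 12→22, due 28, tardiness 0
#129: 22→31, due 17, tardiness 14
#115: 31→39, due 34, tardiness 5
#122: 39→44, due 38, tardiness 6
#101: 44→48, due 37, tardiness 11
Sum = 0+0+14+5+6+11 = 36.
SPT (increasing processing time): #101 #122 #115 #129 #136 #108.
#101: 0→4, due 37, tardiness 0
#122: 4→9, due 38, tardiness 0
#115: 9→17, due 34, tardiness 0
#129: 17→26, due 17, tardiness 9
#136: 26→36, due 28, tardiness 8
#108: 36→48, due 48, tardiness 0
Sum = 0+0+0+9+8+0 = 17.
EDD (increasing due date): #129 #136 #115 #101 #122 #108.
#129: 0→9, due 17, tardiness 0
#136: 9→19, due 28, tardiness 0
#115: 19→27, due 34, tardiness 0
#101: 27→31, due 37, tardiness 0
#122: 31→36, due 38, tardiness 0
#108: 36→48, due 48, tardiness 0
Sum = 0+0+0+0+0+0 = 0.
FIFO (arrival order): #101 #108 #115 #122 #129 #136.
#101: 0→4, due 37, tardiness 0
#108: 4→16, due 48, tardiness 0
#115: 16→24, due 34, tardiness 0
#122: 24→29, due 38, tardiness 0
#129: 29→38, due 17, tardiness 21
#136: 38→48, due 28, tardiness 20
Sum = 0+0+0+0+21+20 = 41.
LPT 36, SPT 17, EDD 0, FIFO 41 → minimum 0.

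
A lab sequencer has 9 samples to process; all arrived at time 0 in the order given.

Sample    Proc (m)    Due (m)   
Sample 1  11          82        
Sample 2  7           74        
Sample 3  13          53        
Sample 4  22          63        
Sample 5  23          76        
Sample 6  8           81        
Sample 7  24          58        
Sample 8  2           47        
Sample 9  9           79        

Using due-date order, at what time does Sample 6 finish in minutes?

EDD (increasing due date): Sample 8 Sample 3 Sample 7 Sample 4 Sample 2 Sample 5 Sample 9 Sample 6 Sample 1.
Sample 8: 0→2
Sample 3: 2→15
Sample 7: 15→39
Sample 4: 39→61
Sample 2: 61→68
Sample 5: 68→91
Sample 9: 91→100
Sample 6: 100→108

108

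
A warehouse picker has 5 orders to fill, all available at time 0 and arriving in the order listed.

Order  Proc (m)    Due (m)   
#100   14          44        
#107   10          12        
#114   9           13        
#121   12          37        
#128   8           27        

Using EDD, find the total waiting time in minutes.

EDD (increasing due date): #107 #114 #128 #121 #100.
#107: waits 0, runs 0→10
#114: waits 10, runs 10→19
#128: waits 19, runs 19→27
#121: waits 27, runs 27→39
#100: waits 39, runs 39→53
Sum = 0+10+19+27+39 = 95.

95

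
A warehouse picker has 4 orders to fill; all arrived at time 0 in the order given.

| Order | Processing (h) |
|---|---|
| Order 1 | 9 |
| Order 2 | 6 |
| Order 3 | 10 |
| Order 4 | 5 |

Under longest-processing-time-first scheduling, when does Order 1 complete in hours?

LPT (decreasing processing time): Order 3 Order 1 Order 2 Order 4.
Order 3: 0→10
Order 1: 10→19

19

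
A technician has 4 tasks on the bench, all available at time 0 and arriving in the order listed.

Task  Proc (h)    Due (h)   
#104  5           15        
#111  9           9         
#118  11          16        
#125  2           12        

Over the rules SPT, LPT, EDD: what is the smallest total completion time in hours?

SPT (increasing processing time): #125 #104 #111 #118.
#125: 0→2
#104: 2→7
#111: 7→16
#118: 16→27
Sum = 2+7+16+27 = 52.
LPT (decreasing processing time): #118 #111 #104 #125.
#118: 0→11
#111: 11→20
#104: 20→25
#125: 25→27
Sum = 11+20+25+27 = 83.
EDD (increasing due date): #111 #125 #104 #118.
#111: 0→9
#125: 9→11
#104: 11→16
#118: 16→27
Sum = 9+11+16+27 = 63.
SPT 52, LPT 83, EDD 63 → minimum 52.

52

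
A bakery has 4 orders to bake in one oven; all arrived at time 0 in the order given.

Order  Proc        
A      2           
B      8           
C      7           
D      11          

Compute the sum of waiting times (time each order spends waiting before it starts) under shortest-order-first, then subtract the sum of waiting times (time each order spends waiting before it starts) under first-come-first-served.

SPT (increasing processing time): A C B D.
A: waits 0, runs 0→2
C: waits 2, runs 2→9
B: waits 9, runs 9→17
D: waits 17, runs 17→28
Sum = 0+2+9+17 = 28.
FIFO (arrival order): A B C D.
A: waits 0, runs 0→2
B: waits 2, runs 2→10
C: waits 10, runs 10→17
D: waits 17, runs 17→28
Sum = 0+2+10+17 = 29.
Difference = 28 − 29 = -1.

-1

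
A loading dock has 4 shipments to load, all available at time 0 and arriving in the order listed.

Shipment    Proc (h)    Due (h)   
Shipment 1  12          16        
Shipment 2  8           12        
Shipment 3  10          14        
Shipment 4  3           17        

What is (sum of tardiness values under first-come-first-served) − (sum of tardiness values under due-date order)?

FIFO (arrival order): Shipment 1 Shipment 2 Shipment 3 Shipment 4.
Shipment 1: 0→12, due 16, tardiness 0
Shipment 2: 12→20, due 12, tardiness 8
Shipment 3: 20→30, due 14, tardiness 16
Shipment 4: 30→33, due 17, tardiness 16
Sum = 0+8+16+16 = 40.
EDD (increasing due date): Shipment 2 Shipment 3 Shipment 1 Shipment 4.
Shipment 2: 0→8, due 12, tardiness 0
Shipment 3: 8→18, due 14, tardiness 4
Shipment 1: 18→30, due 16, tardiness 14
Shipment 4: 30→33, due 17, tardiness 16
Sum = 0+4+14+16 = 34.
Difference = 40 − 34 = 6.

6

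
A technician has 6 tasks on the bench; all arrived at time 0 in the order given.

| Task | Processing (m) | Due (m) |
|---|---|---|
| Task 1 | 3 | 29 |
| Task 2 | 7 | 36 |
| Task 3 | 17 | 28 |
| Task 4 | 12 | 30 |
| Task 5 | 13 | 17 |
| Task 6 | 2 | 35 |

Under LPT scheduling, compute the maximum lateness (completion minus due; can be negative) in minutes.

23

LPT (decreasing processing time): Task 3 Task 5 Task 4 Task 2 Task 1 Task 6.
Task 3: 0→17, due 28, lateness -11
Task 5: 17→30, due 17, lateness 13
Task 4: 30→42, due 30, lateness 12
Task 2: 42→49, due 36, lateness 13
Task 1: 49→52, due 29, lateness 23
Task 6: 52→54, due 35, lateness 19
Maximum = 23.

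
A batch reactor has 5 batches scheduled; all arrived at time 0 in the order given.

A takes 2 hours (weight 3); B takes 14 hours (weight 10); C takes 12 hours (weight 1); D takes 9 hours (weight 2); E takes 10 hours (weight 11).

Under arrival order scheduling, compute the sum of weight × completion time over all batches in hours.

785

FIFO (arrival order): A B C D E.
A: finishes 2, weight 3, w·C = 6
B: finishes 16, weight 10, w·C = 160
C: finishes 28, weight 1, w·C = 28
D: finishes 37, weight 2, w·C = 74
E: finishes 47, weight 11, w·C = 517
Sum = 6+160+28+74+517 = 785.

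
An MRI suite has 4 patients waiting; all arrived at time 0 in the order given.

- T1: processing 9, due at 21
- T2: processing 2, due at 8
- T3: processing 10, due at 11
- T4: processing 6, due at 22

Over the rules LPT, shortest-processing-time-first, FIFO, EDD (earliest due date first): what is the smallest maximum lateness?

5

LPT (decreasing processing time): T3 T1 T4 T2.
T3: 0→10, due 11, lateness -1
T1: 10→19, due 21, lateness -2
T4: 19→25, due 22, lateness 3
T2: 25→27, due 8, lateness 19
Maximum = 19.
SPT (increasing processing time): T2 T4 T1 T3.
T2: 0→2, due 8, lateness -6
T4: 2→8, due 22, lateness -14
T1: 8→17, due 21, lateness -4
T3: 17→27, due 11, lateness 16
Maximum = 16.
FIFO (arrival order): T1 T2 T3 T4.
T1: 0→9, due 21, lateness -12
T2: 9→11, due 8, lateness 3
T3: 11→21, due 11, lateness 10
T4: 21→27, due 22, lateness 5
Maximum = 10.
EDD (increasing due date): T2 T3 T1 T4.
T2: 0→2, due 8, lateness -6
T3: 2→12, due 11, lateness 1
T1: 12→21, due 21, lateness 0
T4: 21→27, due 22, lateness 5
Maximum = 5.
LPT 19, SPT 16, FIFO 10, EDD 5 → minimum 5.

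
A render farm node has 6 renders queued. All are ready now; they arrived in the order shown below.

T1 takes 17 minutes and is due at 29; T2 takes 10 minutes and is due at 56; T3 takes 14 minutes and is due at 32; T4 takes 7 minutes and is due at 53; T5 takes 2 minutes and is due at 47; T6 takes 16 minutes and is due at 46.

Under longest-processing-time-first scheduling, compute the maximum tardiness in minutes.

19

LPT (decreasing processing time): T1 T6 T3 T2 T4 T5.
T1: 0→17, due 29, tardiness 0
T6: 17→33, due 46, tardiness 0
T3: 33→47, due 32, tardiness 15
T2: 47→57, due 56, tardiness 1
T4: 57→64, due 53, tardiness 11
T5: 64→66, due 47, tardiness 19
Maximum = 19.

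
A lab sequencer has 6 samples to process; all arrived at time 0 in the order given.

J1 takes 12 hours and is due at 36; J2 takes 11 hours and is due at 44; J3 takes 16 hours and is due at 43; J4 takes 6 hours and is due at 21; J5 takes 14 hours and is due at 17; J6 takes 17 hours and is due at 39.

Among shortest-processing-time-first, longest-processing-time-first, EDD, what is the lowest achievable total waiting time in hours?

154

SPT (increasing processing time): J4 J2 J1 J5 J3 J6.
J4: waits 0, runs 0→6
J2: waits 6, runs 6→17
J1: waits 17, runs 17→29
J5: waits 29, runs 29→43
J3: waits 43, runs 43→59
J6: waits 59, runs 59→76
Sum = 0+6+17+29+43+59 = 154.
LPT (decreasing processing time): J6 J3 J5 J1 J2 J4.
J6: waits 0, runs 0→17
J3: waits 17, runs 17→33
J5: waits 33, runs 33→47
J1: waits 47, runs 47→59
J2: waits 59, runs 59→70
J4: waits 70, runs 70→76
Sum = 0+17+33+47+59+70 = 226.
EDD (increasing due date): J5 J4 J1 J6 J3 J2.
J5: waits 0, runs 0→14
J4: waits 14, runs 14→20
J1: waits 20, runs 20→32
J6: waits 32, runs 32→49
J3: waits 49, runs 49→65
J2: waits 65, runs 65→76
Sum = 0+14+20+32+49+65 = 180.
SPT 154, LPT 226, EDD 180 → minimum 154.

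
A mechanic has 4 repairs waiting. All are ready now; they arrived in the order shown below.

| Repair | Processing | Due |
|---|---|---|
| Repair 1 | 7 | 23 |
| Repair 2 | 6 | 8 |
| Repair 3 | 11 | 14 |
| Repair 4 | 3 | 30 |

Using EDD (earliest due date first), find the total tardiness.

EDD (increasing due date): Repair 2 Repair 3 Repair 1 Repair 4.
Repair 2: 0→6, due 8, tardiness 0
Repair 3: 6→17, due 14, tardiness 3
Repair 1: 17→24, due 23, tardiness 1
Repair 4: 24→27, due 30, tardiness 0
Sum = 0+3+1+0 = 4.

4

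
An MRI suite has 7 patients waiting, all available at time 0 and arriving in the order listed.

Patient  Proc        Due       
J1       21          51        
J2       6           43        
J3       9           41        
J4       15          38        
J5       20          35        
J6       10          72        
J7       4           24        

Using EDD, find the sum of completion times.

329

EDD (increasing due date): J7 J5 J4 J3 J2 J1 J6.
J7: 0→4
J5: 4→24
J4: 24→39
J3: 39→48
J2: 48→54
J1: 54→75
J6: 75→85
Sum = 4+24+39+48+54+75+85 = 329.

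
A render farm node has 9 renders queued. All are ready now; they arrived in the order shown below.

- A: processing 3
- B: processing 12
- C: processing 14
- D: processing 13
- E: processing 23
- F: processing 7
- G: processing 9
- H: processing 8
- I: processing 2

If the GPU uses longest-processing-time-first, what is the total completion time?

588

LPT (decreasing processing time): E C D B G H F A I.
E: 0→23
C: 23→37
D: 37→50
B: 50→62
G: 62→71
H: 71→79
F: 79→86
A: 86→89
I: 89→91
Sum = 23+37+50+62+71+79+86+89+91 = 588.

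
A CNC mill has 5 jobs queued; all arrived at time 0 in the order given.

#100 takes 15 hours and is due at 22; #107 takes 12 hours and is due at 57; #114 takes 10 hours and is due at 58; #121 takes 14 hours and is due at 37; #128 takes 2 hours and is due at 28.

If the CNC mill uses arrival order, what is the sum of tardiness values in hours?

FIFO (arrival order): #100 #107 #114 #121 #128.
#100: 0→15, due 22, tardiness 0
#107: 15→27, due 57, tardiness 0
#114: 27→37, due 58, tardiness 0
#121: 37→51, due 37, tardiness 14
#128: 51→53, due 28, tardiness 25
Sum = 0+0+0+14+25 = 39.

39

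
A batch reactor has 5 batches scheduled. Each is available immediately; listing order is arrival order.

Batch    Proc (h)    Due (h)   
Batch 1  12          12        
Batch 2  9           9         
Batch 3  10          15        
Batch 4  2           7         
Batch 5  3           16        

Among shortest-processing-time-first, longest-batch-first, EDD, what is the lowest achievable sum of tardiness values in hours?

38

SPT (increasing processing time): Batch 4 Batch 5 Batch 2 Batch 3 Batch 1.
Batch 4: 0→2, due 7, tardiness 0
Batch 5: 2→5, due 16, tardiness 0
Batch 2: 5→14, due 9, tardiness 5
Batch 3: 14→24, due 15, tardiness 9
Batch 1: 24→36, due 12, tardiness 24
Sum = 0+0+5+9+24 = 38.
LPT (decreasing processing time): Batch 1 Batch 3 Batch 2 Batch 5 Batch 4.
Batch 1: 0→12, due 12, tardiness 0
Batch 3: 12→22, due 15, tardiness 7
Batch 2: 22→31, due 9, tardiness 22
Batch 5: 31→34, due 16, tardiness 18
Batch 4: 34→36, due 7, tardiness 29
Sum = 0+7+22+18+29 = 76.
EDD (increasing due date): Batch 4 Batch 2 Batch 1 Batch 3 Batch 5.
Batch 4: 0→2, due 7, tardiness 0
Batch 2: 2→11, due 9, tardiness 2
Batch 1: 11→23, due 12, tardiness 11
Batch 3: 23→33, due 15, tardiness 18
Batch 5: 33→36, due 16, tardiness 20
Sum = 0+2+11+18+20 = 51.
SPT 38, LPT 76, EDD 51 → minimum 38.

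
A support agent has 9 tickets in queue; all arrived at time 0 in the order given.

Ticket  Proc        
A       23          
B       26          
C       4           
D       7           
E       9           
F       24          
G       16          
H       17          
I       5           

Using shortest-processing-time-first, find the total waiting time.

339

SPT (increasing processing time): C I D E G H A F B.
C: waits 0, runs 0→4
I: waits 4, runs 4→9
D: waits 9, runs 9→16
E: waits 16, runs 16→25
G: waits 25, runs 25→41
H: waits 41, runs 41→58
A: waits 58, runs 58→81
F: waits 81, runs 81→105
B: waits 105, runs 105→131
Sum = 0+4+9+16+25+41+58+81+105 = 339.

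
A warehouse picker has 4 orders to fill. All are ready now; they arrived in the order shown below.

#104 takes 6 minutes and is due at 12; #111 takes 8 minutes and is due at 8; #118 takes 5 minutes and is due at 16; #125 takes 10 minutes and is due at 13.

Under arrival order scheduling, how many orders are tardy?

3

FIFO (arrival order): #104 #111 #118 #125.
#104: 0→6, due 12, tardiness 0
#111: 6→14, due 8, tardiness 6
#118: 14→19, due 16, tardiness 3
#125: 19→29, due 13, tardiness 16
Late orders: 3.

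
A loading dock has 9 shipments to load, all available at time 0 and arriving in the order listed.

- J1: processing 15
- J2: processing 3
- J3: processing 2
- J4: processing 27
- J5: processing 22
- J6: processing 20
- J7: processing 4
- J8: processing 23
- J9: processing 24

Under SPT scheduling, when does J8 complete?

89

SPT (increasing processing time): J3 J2 J7 J1 J6 J5 J8 J9 J4.
J3: 0→2
J2: 2→5
J7: 5→9
J1: 9→24
J6: 24→44
J5: 44→66
J8: 66→89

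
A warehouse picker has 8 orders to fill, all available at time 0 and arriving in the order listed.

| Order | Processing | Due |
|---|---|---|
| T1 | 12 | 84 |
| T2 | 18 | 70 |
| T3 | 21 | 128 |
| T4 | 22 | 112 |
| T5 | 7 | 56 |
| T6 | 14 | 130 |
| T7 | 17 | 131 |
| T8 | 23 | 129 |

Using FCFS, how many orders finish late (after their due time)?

2

FIFO (arrival order): T1 T2 T3 T4 T5 T6 T7 T8.
T1: 0→12, due 84, tardiness 0
T2: 12→30, due 70, tardiness 0
T3: 30→51, due 128, tardiness 0
T4: 51→73, due 112, tardiness 0
T5: 73→80, due 56, tardiness 24
T6: 80→94, due 130, tardiness 0
T7: 94→111, due 131, tardiness 0
T8: 111→134, due 129, tardiness 5
Late orders: 2.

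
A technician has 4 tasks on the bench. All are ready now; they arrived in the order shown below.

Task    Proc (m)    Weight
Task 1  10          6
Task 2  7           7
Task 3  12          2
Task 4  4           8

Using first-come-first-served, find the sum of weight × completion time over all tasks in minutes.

501

FIFO (arrival order): Task 1 Task 2 Task 3 Task 4.
Task 1: finishes 10, weight 6, w·C = 60
Task 2: finishes 17, weight 7, w·C = 119
Task 3: finishes 29, weight 2, w·C = 58
Task 4: finishes 33, weight 8, w·C = 264
Sum = 60+119+58+264 = 501.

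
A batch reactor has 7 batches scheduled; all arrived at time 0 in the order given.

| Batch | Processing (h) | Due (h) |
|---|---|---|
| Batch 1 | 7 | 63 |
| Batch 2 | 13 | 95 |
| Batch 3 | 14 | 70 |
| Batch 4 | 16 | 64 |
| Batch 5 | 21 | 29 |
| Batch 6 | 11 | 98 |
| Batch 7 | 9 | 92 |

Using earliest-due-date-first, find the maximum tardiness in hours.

EDD (increasing due date): Batch 5 Batch 1 Batch 4 Batch 3 Batch 7 Batch 2 Batch 6.
Batch 5: 0→21, due 29, tardiness 0
Batch 1: 21→28, due 63, tardiness 0
Batch 4: 28→44, due 64, tardiness 0
Batch 3: 44→58, due 70, tardiness 0
Batch 7: 58→67, due 92, tardiness 0
Batch 2: 67→80, due 95, tardiness 0
Batch 6: 80→91, due 98, tardiness 0
Maximum = 0.

0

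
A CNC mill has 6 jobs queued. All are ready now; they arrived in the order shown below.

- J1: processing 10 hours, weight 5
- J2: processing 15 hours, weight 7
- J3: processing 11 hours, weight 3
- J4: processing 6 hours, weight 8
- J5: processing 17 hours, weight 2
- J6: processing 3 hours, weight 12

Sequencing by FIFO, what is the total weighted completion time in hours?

1531

FIFO (arrival order): J1 J2 J3 J4 J5 J6.
J1: finishes 10, weight 5, w·C = 50
J2: finishes 25, weight 7, w·C = 175
J3: finishes 36, weight 3, w·C = 108
J4: finishes 42, weight 8, w·C = 336
J5: finishes 59, weight 2, w·C = 118
J6: finishes 62, weight 12, w·C = 744
Sum = 50+175+108+336+118+744 = 1531.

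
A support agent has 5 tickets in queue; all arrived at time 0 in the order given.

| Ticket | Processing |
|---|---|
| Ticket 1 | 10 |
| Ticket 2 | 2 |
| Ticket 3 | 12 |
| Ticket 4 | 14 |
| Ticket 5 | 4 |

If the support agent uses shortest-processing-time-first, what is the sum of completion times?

94

SPT (increasing processing time): Ticket 2 Ticket 5 Ticket 1 Ticket 3 Ticket 4.
Ticket 2: 0→2
Ticket 5: 2→6
Ticket 1: 6→16
Ticket 3: 16→28
Ticket 4: 28→42
Sum = 2+6+16+28+42 = 94.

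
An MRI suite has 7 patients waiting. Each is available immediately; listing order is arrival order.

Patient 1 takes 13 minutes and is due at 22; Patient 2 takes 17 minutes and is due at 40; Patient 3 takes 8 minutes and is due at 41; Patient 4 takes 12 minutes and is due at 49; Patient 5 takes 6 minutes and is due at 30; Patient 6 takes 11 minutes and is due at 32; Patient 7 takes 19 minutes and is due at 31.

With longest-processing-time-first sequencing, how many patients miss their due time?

LPT (decreasing processing time): Patient 7 Patient 2 Patient 1 Patient 4 Patient 6 Patient 3 Patient 5.
Patient 7: 0→19, due 31, tardiness 0
Patient 2: 19→36, due 40, tardiness 0
Patient 1: 36→49, due 22, tardiness 27
Patient 4: 49→61, due 49, tardiness 12
Patient 6: 61→72, due 32, tardiness 40
Patient 3: 72→80, due 41, tardiness 39
Patient 5: 80→86, due 30, tardiness 56
Late patients: 5.

5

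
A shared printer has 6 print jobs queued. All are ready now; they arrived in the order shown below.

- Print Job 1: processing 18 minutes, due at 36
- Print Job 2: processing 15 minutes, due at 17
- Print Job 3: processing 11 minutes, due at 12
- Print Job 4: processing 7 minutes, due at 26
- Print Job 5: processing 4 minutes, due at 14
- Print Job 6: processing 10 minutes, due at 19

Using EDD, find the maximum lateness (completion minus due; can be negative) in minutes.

EDD (increasing due date): Print Job 3 Print Job 5 Print Job 2 Print Job 6 Print Job 4 Print Job 1.
Print Job 3: 0→11, due 12, lateness -1
Print Job 5: 11→15, due 14, lateness 1
Print Job 2: 15→30, due 17, lateness 13
Print Job 6: 30→40, due 19, lateness 21
Print Job 4: 40→47, due 26, lateness 21
Print Job 1: 47→65, due 36, lateness 29
Maximum = 29.

29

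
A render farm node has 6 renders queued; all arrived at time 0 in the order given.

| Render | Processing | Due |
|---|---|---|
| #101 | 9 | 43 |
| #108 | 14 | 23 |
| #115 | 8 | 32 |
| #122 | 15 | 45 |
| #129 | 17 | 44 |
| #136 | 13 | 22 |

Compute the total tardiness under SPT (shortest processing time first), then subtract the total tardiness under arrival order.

1

SPT (increasing processing time): #115 #101 #136 #108 #122 #129.
#115: 0→8, due 32, tardiness 0
#101: 8→17, due 43, tardiness 0
#136: 17→30, due 22, tardiness 8
#108: 30→44, due 23, tardiness 21
#122: 44→59, due 45, tardiness 14
#129: 59→76, due 44, tardiness 32
Sum = 0+0+8+21+14+32 = 75.
FIFO (arrival order): #101 #108 #115 #122 #129 #136.
#101: 0→9, due 43, tardiness 0
#108: 9→23, due 23, tardiness 0
#115: 23→31, due 32, tardiness 0
#122: 31→46, due 45, tardiness 1
#129: 46→63, due 44, tardiness 19
#136: 63→76, due 22, tardiness 54
Sum = 0+0+0+1+19+54 = 74.
Difference = 75 − 74 = 1.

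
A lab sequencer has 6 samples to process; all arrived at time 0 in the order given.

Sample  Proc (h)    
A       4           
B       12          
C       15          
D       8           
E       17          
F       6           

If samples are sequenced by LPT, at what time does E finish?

17

LPT (decreasing processing time): E C B D F A.
E: 0→17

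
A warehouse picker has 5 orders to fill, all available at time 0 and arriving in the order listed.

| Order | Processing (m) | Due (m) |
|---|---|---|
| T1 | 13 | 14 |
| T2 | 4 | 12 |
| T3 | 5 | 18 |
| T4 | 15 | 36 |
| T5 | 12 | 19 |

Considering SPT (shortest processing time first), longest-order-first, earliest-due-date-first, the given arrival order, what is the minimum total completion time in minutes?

SPT (increasing processing time): T2 T3 T5 T1 T4.
T2: 0→4
T3: 4→9
T5: 9→21
T1: 21→34
T4: 34→49
Sum = 4+9+21+34+49 = 117.
LPT (decreasing processing time): T4 T1 T5 T3 T2.
T4: 0→15
T1: 15→28
T5: 28→40
T3: 40→45
T2: 45→49
Sum = 15+28+40+45+49 = 177.
EDD (increasing due date): T2 T1 T3 T5 T4.
T2: 0→4
T1: 4→17
T3: 17→22
T5: 22→34
T4: 34→49
Sum = 4+17+22+34+49 = 126.
FIFO (arrival order): T1 T2 T3 T4 T5.
T1: 0→13
T2: 13→17
T3: 17→22
T4: 22→37
T5: 37→49
Sum = 13+17+22+37+49 = 138.
SPT 117, LPT 177, EDD 126, FIFO 138 → minimum 117.

117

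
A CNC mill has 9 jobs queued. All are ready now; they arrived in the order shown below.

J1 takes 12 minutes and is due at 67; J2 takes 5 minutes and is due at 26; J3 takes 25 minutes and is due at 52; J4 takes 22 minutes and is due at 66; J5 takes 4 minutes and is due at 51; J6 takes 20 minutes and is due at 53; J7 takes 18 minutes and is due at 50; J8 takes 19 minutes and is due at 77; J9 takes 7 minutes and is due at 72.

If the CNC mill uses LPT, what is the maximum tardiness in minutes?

LPT (decreasing processing time): J3 J4 J6 J8 J7 J1 J9 J2 J5.
J3: 0→25, due 52, tardiness 0
J4: 25→47, due 66, tardiness 0
J6: 47→67, due 53, tardiness 14
J8: 67→86, due 77, tardiness 9
J7: 86→104, due 50, tardiness 54
J1: 104→116, due 67, tardiness 49
J9: 116→123, due 72, tardiness 51
J2: 123→128, due 26, tardiness 102
J5: 128→132, due 51, tardiness 81
Maximum = 102.

102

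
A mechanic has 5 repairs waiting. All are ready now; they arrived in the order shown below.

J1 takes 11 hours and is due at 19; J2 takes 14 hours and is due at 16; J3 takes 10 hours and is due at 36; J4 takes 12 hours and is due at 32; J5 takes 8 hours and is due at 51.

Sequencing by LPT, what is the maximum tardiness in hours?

18

LPT (decreasing processing time): J2 J4 J1 J3 J5.
J2: 0→14, due 16, tardiness 0
J4: 14→26, due 32, tardiness 0
J1: 26→37, due 19, tardiness 18
J3: 37→47, due 36, tardiness 11
J5: 47→55, due 51, tardiness 4
Maximum = 18.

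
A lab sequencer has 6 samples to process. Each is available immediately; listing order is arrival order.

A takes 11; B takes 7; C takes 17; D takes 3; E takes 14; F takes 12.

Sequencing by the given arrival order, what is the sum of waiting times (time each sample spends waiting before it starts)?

154

FIFO (arrival order): A B C D E F.
A: waits 0, runs 0→11
B: waits 11, runs 11→18
C: waits 18, runs 18→35
D: waits 35, runs 35→38
E: waits 38, runs 38→52
F: waits 52, runs 52→64
Sum = 0+11+18+35+38+52 = 154.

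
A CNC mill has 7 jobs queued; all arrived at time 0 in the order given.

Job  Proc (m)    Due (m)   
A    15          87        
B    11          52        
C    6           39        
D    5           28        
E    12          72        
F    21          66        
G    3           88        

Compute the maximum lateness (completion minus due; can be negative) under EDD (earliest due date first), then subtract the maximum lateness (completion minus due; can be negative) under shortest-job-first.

-22

EDD (increasing due date): D C B F E A G.
D: 0→5, due 28, lateness -23
C: 5→11, due 39, lateness -28
B: 11→22, due 52, lateness -30
F: 22→43, due 66, lateness -23
E: 43→55, due 72, lateness -17
A: 55→70, due 87, lateness -17
G: 70→73, due 88, lateness -15
Maximum = -15.
SPT (increasing processing time): G D C B E A F.
G: 0→3, due 88, lateness -85
D: 3→8, due 28, lateness -20
C: 8→14, due 39, lateness -25
B: 14→25, due 52, lateness -27
E: 25→37, due 72, lateness -35
A: 37→52, due 87, lateness -35
F: 52→73, due 66, lateness 7
Maximum = 7.
Difference = -15 − 7 = -22.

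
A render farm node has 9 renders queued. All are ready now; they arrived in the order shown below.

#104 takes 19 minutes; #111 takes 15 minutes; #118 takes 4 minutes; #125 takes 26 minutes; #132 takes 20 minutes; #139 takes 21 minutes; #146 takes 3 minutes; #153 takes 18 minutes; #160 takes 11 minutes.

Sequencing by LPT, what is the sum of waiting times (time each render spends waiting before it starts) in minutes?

713

LPT (decreasing processing time): #125 #139 #132 #104 #153 #111 #160 #118 #146.
#125: waits 0, runs 0→26
#139: waits 26, runs 26→47
#132: waits 47, runs 47→67
#104: waits 67, runs 67→86
#153: waits 86, runs 86→104
#111: waits 104, runs 104→119
#160: waits 119, runs 119→130
#118: waits 130, runs 130→134
#146: waits 134, runs 134→137
Sum = 0+26+47+67+86+104+119+130+134 = 713.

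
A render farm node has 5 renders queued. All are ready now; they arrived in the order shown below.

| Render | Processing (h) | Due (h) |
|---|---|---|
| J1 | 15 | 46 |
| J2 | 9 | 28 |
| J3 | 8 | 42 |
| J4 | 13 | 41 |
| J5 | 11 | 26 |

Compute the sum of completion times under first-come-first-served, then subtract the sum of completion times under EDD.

FIFO (arrival order): J1 J2 J3 J4 J5.
J1: 0→15
J2: 15→24
J3: 24→32
J4: 32→45
J5: 45→56
Sum = 15+24+32+45+56 = 172.
EDD (increasing due date): J5 J2 J4 J3 J1.
J5: 0→11
J2: 11→20
J4: 20→33
J3: 33→41
J1: 41→56
Sum = 11+20+33+41+56 = 161.
Difference = 172 − 161 = 11.

11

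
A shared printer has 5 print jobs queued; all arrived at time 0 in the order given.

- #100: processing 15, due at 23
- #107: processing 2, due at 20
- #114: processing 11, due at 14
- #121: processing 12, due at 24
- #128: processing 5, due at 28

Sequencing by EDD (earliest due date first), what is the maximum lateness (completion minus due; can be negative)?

17

EDD (increasing due date): #114 #107 #100 #121 #128.
#114: 0→11, due 14, lateness -3
#107: 11→13, due 20, lateness -7
#100: 13→28, due 23, lateness 5
#121: 28→40, due 24, lateness 16
#128: 40→45, due 28, lateness 17
Maximum = 17.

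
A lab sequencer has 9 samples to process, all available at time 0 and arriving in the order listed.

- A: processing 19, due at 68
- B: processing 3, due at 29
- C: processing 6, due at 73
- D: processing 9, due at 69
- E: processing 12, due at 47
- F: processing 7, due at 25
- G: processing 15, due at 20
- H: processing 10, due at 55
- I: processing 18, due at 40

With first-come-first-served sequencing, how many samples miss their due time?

FIFO (arrival order): A B C D E F G H I.
A: 0→19, due 68, tardiness 0
B: 19→22, due 29, tardiness 0
C: 22→28, due 73, tardiness 0
D: 28→37, due 69, tardiness 0
E: 37→49, due 47, tardiness 2
F: 49→56, due 25, tardiness 31
G: 56→71, due 20, tardiness 51
H: 71→81, due 55, tardiness 26
I: 81→99, due 40, tardiness 59
Late samples: 5.

5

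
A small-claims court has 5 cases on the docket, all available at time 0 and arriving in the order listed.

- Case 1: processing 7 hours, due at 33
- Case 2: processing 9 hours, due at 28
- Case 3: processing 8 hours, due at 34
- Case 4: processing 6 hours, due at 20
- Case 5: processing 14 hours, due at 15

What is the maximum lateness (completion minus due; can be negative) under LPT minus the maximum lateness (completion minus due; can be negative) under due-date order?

14

LPT (decreasing processing time): Case 5 Case 2 Case 3 Case 1 Case 4.
Case 5: 0→14, due 15, lateness -1
Case 2: 14→23, due 28, lateness -5
Case 3: 23→31, due 34, lateness -3
Case 1: 31→38, due 33, lateness 5
Case 4: 38→44, due 20, lateness 24
Maximum = 24.
EDD (increasing due date): Case 5 Case 4 Case 2 Case 1 Case 3.
Case 5: 0→14, due 15, lateness -1
Case 4: 14→20, due 20, lateness 0
Case 2: 20→29, due 28, lateness 1
Case 1: 29→36, due 33, lateness 3
Case 3: 36→44, due 34, lateness 10
Maximum = 10.
Difference = 24 − 10 = 14.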